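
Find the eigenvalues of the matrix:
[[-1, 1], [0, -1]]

Characteristic equation: det(A - λI) = 0
λ² - (trace)λ + (det) = 0
trace = -1 + -1 = -2, det = (-1)(-1) - (1)(0) = 1
λ² - (-2)λ + (1) = 0
λ = (-2 ± √((-2)² - 4·(1))) / 2 = (-2 ± √0) / 2
Solving: λ = -1, -1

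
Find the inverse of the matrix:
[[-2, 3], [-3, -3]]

For [[a,b],[c,d]], inverse = (1/det)·[[d,-b],[-c,a]]
det = (-2)(-3) - (3)(-3) = 6 - -9 = 15
Inverse = (1/15)·[[-3, -3], [3, -2]]
= [[-1/5, -1/5], [1/5, -2/15]]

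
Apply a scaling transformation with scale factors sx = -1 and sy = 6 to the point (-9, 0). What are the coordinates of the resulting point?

Scaling matrix:
[[-1, 0], [0, 6]]
Result: (-9 × -1, 0 × 6) = (9, 0)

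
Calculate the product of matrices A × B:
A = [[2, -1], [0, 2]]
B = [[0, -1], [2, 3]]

Matrix multiplication:
C[0][0] = 2×0 + -1×2 = -2
C[0][1] = 2×-1 + -1×3 = -5
C[1][0] = 0×0 + 2×2 = 4
C[1][1] = 0×-1 + 2×3 = 6
Result: [[-2, -5], [4, 6]]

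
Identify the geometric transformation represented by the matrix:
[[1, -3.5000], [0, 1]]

This matrix represents: horizontal shear with factor -3.5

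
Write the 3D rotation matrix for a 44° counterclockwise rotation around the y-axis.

Rotation matrix for counterclockwise 44° around y-axis:
cos(44°) = 0.7193, sin(44°) = 0.6947
Result: [[0.7193, 0, 0.6947], [0, 1, 0], [-0.6947, 0, 0.7193]]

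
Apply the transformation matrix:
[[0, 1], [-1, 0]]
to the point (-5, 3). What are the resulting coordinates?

Matrix multiplication:
[[0, 1], [-1, 0]] × [-5, 3]ᵀ
= [(0)(-5) + (1)(3), (-1)(-5) + (0)(3)]ᵀ
= [3, 5]ᵀ
Result: (3, 5)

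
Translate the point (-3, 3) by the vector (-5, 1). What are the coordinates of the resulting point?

Translation by (-5, 1) (homogeneous matrix [[1, 0, -5], [0, 1, 1], [0, 0, 1]]):
x' = -3 + -5 = -8
y' = 3 + 1 = 4
Result: (-8, 4)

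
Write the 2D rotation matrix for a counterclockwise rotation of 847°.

Rotation matrix formula: [[cos θ, -sin θ], [sin θ, cos θ]]
For θ = 847°:
cos(847°) = -0.6018
sin(847°) = 0.7986
Result: [[-0.6018, -0.7986], [0.7986, -0.6018]]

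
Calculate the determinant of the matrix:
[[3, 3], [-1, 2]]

For a 2×2 matrix [[a, b], [c, d]], det = ad - bc
det = (3)(2) - (3)(-1) = 6 - -3 = 9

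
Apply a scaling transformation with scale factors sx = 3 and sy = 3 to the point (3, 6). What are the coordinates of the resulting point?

Scaling matrix:
[[3, 0], [0, 3]]
Result: (3 × 3, 6 × 3) = (9, 18)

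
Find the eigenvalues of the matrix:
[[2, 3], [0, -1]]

Characteristic equation: det(A - λI) = 0
λ² - (trace)λ + (det) = 0
trace = 2 + -1 = 1, det = (2)(-1) - (3)(0) = -2
λ² - (1)λ + (-2) = 0
λ = (1 ± √((1)² - 4·(-2))) / 2 = (1 ± √9) / 2
Solving: λ = -1, 2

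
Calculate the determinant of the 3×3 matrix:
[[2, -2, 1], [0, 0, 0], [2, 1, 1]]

Expansion along first row:
det = 2·det([[0,0],[1,1]]) - -2·det([[0,0],[2,1]]) + 1·det([[0,0],[2,1]])
    = 2·(0·1 - 0·1) - -2·(0·1 - 0·2) + 1·(0·1 - 0·2)
    = 2·0 - -2·0 + 1·0
    = 0 + 0 + 0 = 0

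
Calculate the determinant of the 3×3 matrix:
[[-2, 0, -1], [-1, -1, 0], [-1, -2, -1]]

Expansion along first row:
det = -2·det([[-1,0],[-2,-1]]) - 0·det([[-1,0],[-1,-1]]) + -1·det([[-1,-1],[-1,-2]])
    = -2·(-1·-1 - 0·-2) - 0·(-1·-1 - 0·-1) + -1·(-1·-2 - -1·-1)
    = -2·1 - 0·1 + -1·1
    = -2 + 0 + -1 = -3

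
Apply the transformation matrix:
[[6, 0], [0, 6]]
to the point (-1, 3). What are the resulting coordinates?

Matrix multiplication:
[[6, 0], [0, 6]] × [-1, 3]ᵀ
= [(6)(-1) + (0)(3), (0)(-1) + (6)(3)]ᵀ
= [-6, 18]ᵀ
Result: (-6, 18)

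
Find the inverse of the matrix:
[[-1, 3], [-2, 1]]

For [[a,b],[c,d]], inverse = (1/det)·[[d,-b],[-c,a]]
det = (-1)(1) - (3)(-2) = -1 - -6 = 5
Inverse = (1/5)·[[1, -3], [2, -1]]
= [[1/5, -3/5], [2/5, -1/5]]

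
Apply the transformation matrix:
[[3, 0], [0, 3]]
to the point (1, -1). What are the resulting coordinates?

Matrix multiplication:
[[3, 0], [0, 3]] × [1, -1]ᵀ
= [(3)(1) + (0)(-1), (0)(1) + (3)(-1)]ᵀ
= [3, -3]ᵀ
Result: (3, -3)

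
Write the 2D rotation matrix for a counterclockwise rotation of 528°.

Rotation matrix formula: [[cos θ, -sin θ], [sin θ, cos θ]]
For θ = 528°:
cos(528°) = -0.9781
sin(528°) = 0.2079
Result: [[-0.9781, -0.2079], [0.2079, -0.9781]]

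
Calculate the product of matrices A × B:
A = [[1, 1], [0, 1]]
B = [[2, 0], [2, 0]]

Matrix multiplication:
C[0][0] = 1×2 + 1×2 = 4
C[0][1] = 1×0 + 1×0 = 0
C[1][0] = 0×2 + 1×2 = 2
C[1][1] = 0×0 + 1×0 = 0
Result: [[4, 0], [2, 0]]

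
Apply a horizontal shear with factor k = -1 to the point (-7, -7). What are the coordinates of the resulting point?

Shear matrix for horizontal shear with factor k = -1:
[[1, -1], [0, 1]]
Result: (-7, -7) → (0, -7)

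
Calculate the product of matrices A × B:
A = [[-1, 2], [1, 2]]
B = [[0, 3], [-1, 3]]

Matrix multiplication:
C[0][0] = -1×0 + 2×-1 = -2
C[0][1] = -1×3 + 2×3 = 3
C[1][0] = 1×0 + 2×-1 = -2
C[1][1] = 1×3 + 2×3 = 9
Result: [[-2, 3], [-2, 9]]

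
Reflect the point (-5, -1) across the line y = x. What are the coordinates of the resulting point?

Reflection across line y = x: (-5, -1) → (-1, -5)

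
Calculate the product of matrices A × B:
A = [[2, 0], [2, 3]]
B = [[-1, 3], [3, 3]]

Matrix multiplication:
C[0][0] = 2×-1 + 0×3 = -2
C[0][1] = 2×3 + 0×3 = 6
C[1][0] = 2×-1 + 3×3 = 7
C[1][1] = 2×3 + 3×3 = 15
Result: [[-2, 6], [7, 15]]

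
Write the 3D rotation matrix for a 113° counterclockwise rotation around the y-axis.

Rotation matrix for counterclockwise 113° around y-axis:
cos(113°) = -0.3907, sin(113°) = 0.9205
Result: [[-0.3907, 0, 0.9205], [0, 1, 0], [-0.9205, 0, -0.3907]]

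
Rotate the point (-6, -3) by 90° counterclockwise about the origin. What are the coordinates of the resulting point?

Rotation matrix for 90°: [[cos 90°, -sin 90°], [sin 90°, cos 90°]] = [[0, -1], [1, 0]]
[[0, -1], [1, 0]] × [-6, -3]ᵀ = [3, -6]ᵀ
Result: (3, -6)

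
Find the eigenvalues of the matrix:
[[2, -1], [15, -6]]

Characteristic equation: det(A - λI) = 0
λ² - (trace)λ + (det) = 0
trace = 2 + -6 = -4, det = (2)(-6) - (-1)(15) = 3
λ² - (-4)λ + (3) = 0
λ = (-4 ± √((-4)² - 4·(3))) / 2 = (-4 ± √4) / 2
Solving: λ = -3, -1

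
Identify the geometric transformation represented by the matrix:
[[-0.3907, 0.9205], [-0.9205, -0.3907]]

This matrix represents: rotation by 247° counterclockwise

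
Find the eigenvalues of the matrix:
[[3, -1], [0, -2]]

Characteristic equation: det(A - λI) = 0
λ² - (trace)λ + (det) = 0
trace = 3 + -2 = 1, det = (3)(-2) - (-1)(0) = -6
λ² - (1)λ + (-6) = 0
λ = (1 ± √((1)² - 4·(-6))) / 2 = (1 ± √25) / 2
Solving: λ = -2, 3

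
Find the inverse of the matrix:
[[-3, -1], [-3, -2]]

For [[a,b],[c,d]], inverse = (1/det)·[[d,-b],[-c,a]]
det = (-3)(-2) - (-1)(-3) = 6 - 3 = 3
Inverse = (1/3)·[[-2, 1], [3, -3]]
= [[-2/3, 1/3], [1, -1]]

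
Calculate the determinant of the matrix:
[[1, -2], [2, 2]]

For a 2×2 matrix [[a, b], [c, d]], det = ad - bc
det = (1)(2) - (-2)(2) = 2 - -4 = 6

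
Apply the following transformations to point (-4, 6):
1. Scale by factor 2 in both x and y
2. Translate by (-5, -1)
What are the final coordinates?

Step 1: Scale (-4, 6) by 2 → (-8, 12)
Step 2: Translate by (-5, -1) → (-13, 11)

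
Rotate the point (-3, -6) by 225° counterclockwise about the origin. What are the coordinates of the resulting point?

Rotation matrix for 225°: [[cos 225°, -sin 225°], [sin 225°, cos 225°]] ≈ [[-0.707107, 0.707107], [-0.707107, -0.707107]]
[[-0.707107, 0.707107], [-0.707107, -0.707107]] × [-3, -6]ᵀ ≈ [-2.1213, 6.3640]ᵀ
Result: (-2.1213, 6.3640)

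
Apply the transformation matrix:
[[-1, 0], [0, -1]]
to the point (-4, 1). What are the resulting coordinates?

Matrix multiplication:
[[-1, 0], [0, -1]] × [-4, 1]ᵀ
= [(-1)(-4) + (0)(1), (0)(-4) + (-1)(1)]ᵀ
= [4, -1]ᵀ
Result: (4, -1)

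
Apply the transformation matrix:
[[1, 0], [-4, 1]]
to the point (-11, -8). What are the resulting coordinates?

Matrix multiplication:
[[1, 0], [-4, 1]] × [-11, -8]ᵀ
= [(1)(-11) + (0)(-8), (-4)(-11) + (1)(-8)]ᵀ
= [-11, 36]ᵀ
Result: (-11, 36)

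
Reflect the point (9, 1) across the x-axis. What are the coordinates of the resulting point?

Reflection across x-axis: (9, 1) → (9, -1)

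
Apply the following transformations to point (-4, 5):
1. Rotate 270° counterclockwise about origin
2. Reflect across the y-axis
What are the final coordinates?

Step 1: Rotate 270° → (5, 4)
Step 2: Reflect across y-axis → (-5, 4)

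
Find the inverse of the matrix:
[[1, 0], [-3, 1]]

For [[a,b],[c,d]], inverse = (1/det)·[[d,-b],[-c,a]]
det = (1)(1) - (0)(-3) = 1 - 0 = 1
Inverse = [[1, 0], [3, 1]]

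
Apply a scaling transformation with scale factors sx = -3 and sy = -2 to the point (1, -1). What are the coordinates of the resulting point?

Scaling matrix:
[[-3, 0], [0, -2]]
Result: (1 × -3, -1 × -2) = (-3, 2)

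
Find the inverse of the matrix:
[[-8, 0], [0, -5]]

For [[a,b],[c,d]], inverse = (1/det)·[[d,-b],[-c,a]]
det = (-8)(-5) - (0)(0) = 40 - 0 = 40
Inverse = (1/40)·[[-5, 0], [0, -8]]
= [[-1/8, 0], [0, -1/5]]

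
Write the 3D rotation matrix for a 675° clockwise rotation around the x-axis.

Rotation matrix for clockwise 675° around x-axis:
A clockwise rotation by 675° is a counterclockwise rotation by -675°.
cos(-675°) = √2/2, sin(-675°) = √2/2
Result: [[1, 0, 0], [0, √2/2, -√2/2], [0, √2/2, √2/2]]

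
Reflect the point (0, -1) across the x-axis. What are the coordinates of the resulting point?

Reflection across x-axis: (0, -1) → (0, 1)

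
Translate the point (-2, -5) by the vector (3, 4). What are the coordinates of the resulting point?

Translation by (3, 4) (homogeneous matrix [[1, 0, 3], [0, 1, 4], [0, 0, 1]]):
x' = -2 + 3 = 1
y' = -5 + 4 = -1
Result: (1, -1)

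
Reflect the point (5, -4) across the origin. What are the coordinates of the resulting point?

Reflection across origin: (5, -4) → (-5, 4)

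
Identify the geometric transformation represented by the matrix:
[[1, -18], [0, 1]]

This matrix represents: horizontal shear with factor -18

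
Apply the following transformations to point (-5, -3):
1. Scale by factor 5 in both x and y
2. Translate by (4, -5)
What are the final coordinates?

Step 1: Scale (-5, -3) by 5 → (-25, -15)
Step 2: Translate by (4, -5) → (-21, -20)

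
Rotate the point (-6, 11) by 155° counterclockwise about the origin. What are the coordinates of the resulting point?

Rotation matrix for 155°: [[cos 155°, -sin 155°], [sin 155°, cos 155°]] ≈ [[-0.906308, -0.422618], [0.422618, -0.906308]]
[[-0.906308, -0.422618], [0.422618, -0.906308]] × [-6, 11]ᵀ ≈ [0.7890, -12.5051]ᵀ
Result: (0.7890, -12.5051)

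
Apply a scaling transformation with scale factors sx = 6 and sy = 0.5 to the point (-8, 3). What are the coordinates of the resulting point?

Scaling matrix:
[[6, 0], [0, 0.50]]
Result: (-8 × 6, 3 × 0.5) = (-48, 1.5)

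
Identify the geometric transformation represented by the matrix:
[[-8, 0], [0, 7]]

This matrix represents: non-uniform scaling by sx = -8, sy = 7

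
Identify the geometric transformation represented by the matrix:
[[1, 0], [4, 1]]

This matrix represents: vertical shear with factor 4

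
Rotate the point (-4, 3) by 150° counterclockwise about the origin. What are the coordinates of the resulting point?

Rotation matrix for 150°: [[cos 150°, -sin 150°], [sin 150°, cos 150°]] ≈ [[-0.866025, -0.500000], [0.500000, -0.866025]]
[[-0.866025, -0.500000], [0.500000, -0.866025]] × [-4, 3]ᵀ ≈ [1.9641, -4.5981]ᵀ
Result: (1.9641, -4.5981)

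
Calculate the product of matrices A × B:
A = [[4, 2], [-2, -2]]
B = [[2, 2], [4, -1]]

Matrix multiplication:
C[0][0] = 4×2 + 2×4 = 16
C[0][1] = 4×2 + 2×-1 = 6
C[1][0] = -2×2 + -2×4 = -12
C[1][1] = -2×2 + -2×-1 = -2
Result: [[16, 6], [-12, -2]]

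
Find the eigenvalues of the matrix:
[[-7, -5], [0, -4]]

Characteristic equation: det(A - λI) = 0
λ² - (trace)λ + (det) = 0
trace = -7 + -4 = -11, det = (-7)(-4) - (-5)(0) = 28
λ² - (-11)λ + (28) = 0
λ = (-11 ± √((-11)² - 4·(28))) / 2 = (-11 ± √9) / 2
Solving: λ = -7, -4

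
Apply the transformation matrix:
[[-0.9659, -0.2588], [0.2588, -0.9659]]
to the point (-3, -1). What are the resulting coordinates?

Matrix multiplication:
[[-0.9659, -0.2588], [0.2588, -0.9659]] × [-3, -1]ᵀ
= [(-0.9659)(-3) + (-0.2588)(-1), (0.2588)(-3) + (-0.9659)(-1)]ᵀ
= [3.1565, 0.1895]ᵀ
Result: (3.1565, 0.1895)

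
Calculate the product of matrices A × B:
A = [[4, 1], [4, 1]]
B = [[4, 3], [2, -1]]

Matrix multiplication:
C[0][0] = 4×4 + 1×2 = 18
C[0][1] = 4×3 + 1×-1 = 11
C[1][0] = 4×4 + 1×2 = 18
C[1][1] = 4×3 + 1×-1 = 11
Result: [[18, 11], [18, 11]]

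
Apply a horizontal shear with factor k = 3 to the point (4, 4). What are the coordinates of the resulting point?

Shear matrix for horizontal shear with factor k = 3:
[[1, 3], [0, 1]]
Result: (4, 4) → (16, 4)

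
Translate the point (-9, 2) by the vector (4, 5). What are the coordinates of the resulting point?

Translation by (4, 5) (homogeneous matrix [[1, 0, 4], [0, 1, 5], [0, 0, 1]]):
x' = -9 + 4 = -5
y' = 2 + 5 = 7
Result: (-5, 7)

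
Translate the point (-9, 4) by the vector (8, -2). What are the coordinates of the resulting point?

Translation by (8, -2) (homogeneous matrix [[1, 0, 8], [0, 1, -2], [0, 0, 1]]):
x' = -9 + 8 = -1
y' = 4 + -2 = 2
Result: (-1, 2)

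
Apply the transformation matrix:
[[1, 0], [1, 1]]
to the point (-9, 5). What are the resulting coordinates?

Matrix multiplication:
[[1, 0], [1, 1]] × [-9, 5]ᵀ
= [(1)(-9) + (0)(5), (1)(-9) + (1)(5)]ᵀ
= [-9, -4]ᵀ
Result: (-9, -4)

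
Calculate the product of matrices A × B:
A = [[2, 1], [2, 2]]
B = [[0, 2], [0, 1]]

Matrix multiplication:
C[0][0] = 2×0 + 1×0 = 0
C[0][1] = 2×2 + 1×1 = 5
C[1][0] = 2×0 + 2×0 = 0
C[1][1] = 2×2 + 2×1 = 6
Result: [[0, 5], [0, 6]]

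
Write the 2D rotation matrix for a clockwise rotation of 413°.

Rotation matrix formula: [[cos θ, -sin θ], [sin θ, cos θ]]
A clockwise rotation by 413° is equivalent to a counterclockwise rotation by -413°.
For θ = -413°:
cos(-413°) = 0.6018
sin(-413°) = -0.7986
Result: [[0.6018, 0.7986], [-0.7986, 0.6018]]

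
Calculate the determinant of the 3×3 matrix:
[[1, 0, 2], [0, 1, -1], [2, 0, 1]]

Expansion along first row:
det = 1·det([[1,-1],[0,1]]) - 0·det([[0,-1],[2,1]]) + 2·det([[0,1],[2,0]])
    = 1·(1·1 - -1·0) - 0·(0·1 - -1·2) + 2·(0·0 - 1·2)
    = 1·1 - 0·2 + 2·-2
    = 1 + 0 + -4 = -3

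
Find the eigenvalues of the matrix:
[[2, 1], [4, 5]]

Characteristic equation: det(A - λI) = 0
λ² - (trace)λ + (det) = 0
trace = 2 + 5 = 7, det = (2)(5) - (1)(4) = 6
λ² - (7)λ + (6) = 0
λ = (7 ± √((7)² - 4·(6))) / 2 = (7 ± √25) / 2
Solving: λ = 1, 6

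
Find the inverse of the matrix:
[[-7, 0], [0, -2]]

For [[a,b],[c,d]], inverse = (1/det)·[[d,-b],[-c,a]]
det = (-7)(-2) - (0)(0) = 14 - 0 = 14
Inverse = (1/14)·[[-2, 0], [0, -7]]
= [[-1/7, 0], [0, -1/2]]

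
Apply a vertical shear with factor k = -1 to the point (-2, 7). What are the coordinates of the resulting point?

Shear matrix for vertical shear with factor k = -1:
[[1, 0], [-1, 1]]
Result: (-2, 7) → (-2, 9)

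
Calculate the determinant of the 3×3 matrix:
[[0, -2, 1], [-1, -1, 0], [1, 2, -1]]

Expansion along first row:
det = 0·det([[-1,0],[2,-1]]) - -2·det([[-1,0],[1,-1]]) + 1·det([[-1,-1],[1,2]])
    = 0·(-1·-1 - 0·2) - -2·(-1·-1 - 0·1) + 1·(-1·2 - -1·1)
    = 0·1 - -2·1 + 1·-1
    = 0 + 2 + -1 = 1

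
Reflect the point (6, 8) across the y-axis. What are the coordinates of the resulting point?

Reflection across y-axis: (6, 8) → (-6, 8)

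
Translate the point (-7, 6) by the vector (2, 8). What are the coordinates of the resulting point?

Translation by (2, 8) (homogeneous matrix [[1, 0, 2], [0, 1, 8], [0, 0, 1]]):
x' = -7 + 2 = -5
y' = 6 + 8 = 14
Result: (-5, 14)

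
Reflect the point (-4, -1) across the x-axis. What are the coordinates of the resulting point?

Reflection across x-axis: (-4, -1) → (-4, 1)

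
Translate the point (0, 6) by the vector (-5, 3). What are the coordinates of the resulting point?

Translation by (-5, 3) (homogeneous matrix [[1, 0, -5], [0, 1, 3], [0, 0, 1]]):
x' = 0 + -5 = -5
y' = 6 + 3 = 9
Result: (-5, 9)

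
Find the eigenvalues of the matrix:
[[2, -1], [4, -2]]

Characteristic equation: det(A - λI) = 0
λ² - (trace)λ + (det) = 0
trace = 2 + -2 = 0, det = (2)(-2) - (-1)(4) = 0
λ² - (0)λ + (0) = 0
λ = (0 ± √((0)² - 4·(0))) / 2 = (0 ± √0) / 2
Solving: λ = 0, 0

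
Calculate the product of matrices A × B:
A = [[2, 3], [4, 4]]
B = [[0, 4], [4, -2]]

Matrix multiplication:
C[0][0] = 2×0 + 3×4 = 12
C[0][1] = 2×4 + 3×-2 = 2
C[1][0] = 4×0 + 4×4 = 16
C[1][1] = 4×4 + 4×-2 = 8
Result: [[12, 2], [16, 8]]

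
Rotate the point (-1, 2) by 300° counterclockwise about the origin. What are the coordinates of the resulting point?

Rotation matrix for 300°: [[cos 300°, -sin 300°], [sin 300°, cos 300°]] ≈ [[0.500000, 0.866025], [-0.866025, 0.500000]]
[[0.500000, 0.866025], [-0.866025, 0.500000]] × [-1, 2]ᵀ ≈ [1.2321, 1.8660]ᵀ
Result: (1.2321, 1.8660)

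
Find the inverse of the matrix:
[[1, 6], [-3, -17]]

For [[a,b],[c,d]], inverse = (1/det)·[[d,-b],[-c,a]]
det = (1)(-17) - (6)(-3) = -17 - -18 = 1
Inverse = [[-17, -6], [3, 1]]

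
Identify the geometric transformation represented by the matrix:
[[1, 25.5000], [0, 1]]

This matrix represents: horizontal shear with factor 25.5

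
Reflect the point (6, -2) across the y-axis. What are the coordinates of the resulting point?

Reflection across y-axis: (6, -2) → (-6, -2)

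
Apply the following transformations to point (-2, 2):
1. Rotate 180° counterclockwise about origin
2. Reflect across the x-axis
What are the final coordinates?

Step 1: Rotate 180° → (2, -2)
Step 2: Reflect across x-axis → (2, 2)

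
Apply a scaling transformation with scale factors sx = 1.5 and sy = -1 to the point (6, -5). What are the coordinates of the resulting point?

Scaling matrix:
[[1.50, 0], [0, -1]]
Result: (6 × 1.5, -5 × -1) = (9, 5)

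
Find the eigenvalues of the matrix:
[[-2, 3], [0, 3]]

Characteristic equation: det(A - λI) = 0
λ² - (trace)λ + (det) = 0
trace = -2 + 3 = 1, det = (-2)(3) - (3)(0) = -6
λ² - (1)λ + (-6) = 0
λ = (1 ± √((1)² - 4·(-6))) / 2 = (1 ± √25) / 2
Solving: λ = -2, 3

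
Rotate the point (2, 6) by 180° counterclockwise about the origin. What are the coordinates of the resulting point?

Rotation matrix for 180°: [[cos 180°, -sin 180°], [sin 180°, cos 180°]] = [[-1, 0], [0, -1]]
[[-1, 0], [0, -1]] × [2, 6]ᵀ = [-2, -6]ᵀ
Result: (-2, -6)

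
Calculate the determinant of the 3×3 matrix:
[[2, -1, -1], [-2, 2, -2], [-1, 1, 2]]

Expansion along first row:
det = 2·det([[2,-2],[1,2]]) - -1·det([[-2,-2],[-1,2]]) + -1·det([[-2,2],[-1,1]])
    = 2·(2·2 - -2·1) - -1·(-2·2 - -2·-1) + -1·(-2·1 - 2·-1)
    = 2·6 - -1·-6 + -1·0
    = 12 + -6 + 0 = 6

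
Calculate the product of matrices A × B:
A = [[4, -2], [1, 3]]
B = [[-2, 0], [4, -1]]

Matrix multiplication:
C[0][0] = 4×-2 + -2×4 = -16
C[0][1] = 4×0 + -2×-1 = 2
C[1][0] = 1×-2 + 3×4 = 10
C[1][1] = 1×0 + 3×-1 = -3
Result: [[-16, 2], [10, -3]]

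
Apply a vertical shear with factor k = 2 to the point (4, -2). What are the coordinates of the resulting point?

Shear matrix for vertical shear with factor k = 2:
[[1, 0], [2, 1]]
Result: (4, -2) → (4, 6)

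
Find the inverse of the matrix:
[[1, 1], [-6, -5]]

For [[a,b],[c,d]], inverse = (1/det)·[[d,-b],[-c,a]]
det = (1)(-5) - (1)(-6) = -5 - -6 = 1
Inverse = [[-5, -1], [6, 1]]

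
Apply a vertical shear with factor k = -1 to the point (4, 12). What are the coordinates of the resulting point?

Shear matrix for vertical shear with factor k = -1:
[[1, 0], [-1, 1]]
Result: (4, 12) → (4, 8)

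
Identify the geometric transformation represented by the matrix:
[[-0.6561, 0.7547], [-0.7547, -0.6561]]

This matrix represents: rotation by 229° counterclockwise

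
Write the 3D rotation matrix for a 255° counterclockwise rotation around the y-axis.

Rotation matrix for counterclockwise 255° around y-axis:
cos(255°) = -0.2588, sin(255°) = -0.9659
Result: [[-0.2588, 0, -0.9659], [0, 1, 0], [0.9659, 0, -0.2588]]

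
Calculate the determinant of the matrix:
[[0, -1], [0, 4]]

For a 2×2 matrix [[a, b], [c, d]], det = ad - bc
det = (0)(4) - (-1)(0) = 0 - 0 = 0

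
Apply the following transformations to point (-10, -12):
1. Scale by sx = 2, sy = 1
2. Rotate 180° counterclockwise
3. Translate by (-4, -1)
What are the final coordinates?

Step 1: Scale → (-20, -12)
Step 2: Rotate 180° → (20, 12)
Step 3: Translate → (16, 11)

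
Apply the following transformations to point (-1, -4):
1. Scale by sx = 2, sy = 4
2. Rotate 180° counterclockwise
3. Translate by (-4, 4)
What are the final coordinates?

Step 1: Scale → (-2, -16)
Step 2: Rotate 180° → (2, 16)
Step 3: Translate → (-2, 20)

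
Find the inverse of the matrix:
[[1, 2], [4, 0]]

For [[a,b],[c,d]], inverse = (1/det)·[[d,-b],[-c,a]]
det = (1)(0) - (2)(4) = 0 - 8 = -8
Inverse = (1/-8)·[[0, -2], [-4, 1]]
= [[0, 1/4], [1/2, -1/8]]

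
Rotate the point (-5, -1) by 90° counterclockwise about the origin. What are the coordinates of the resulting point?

Rotation matrix for 90°: [[cos 90°, -sin 90°], [sin 90°, cos 90°]] = [[0, -1], [1, 0]]
[[0, -1], [1, 0]] × [-5, -1]ᵀ = [1, -5]ᵀ
Result: (1, -5)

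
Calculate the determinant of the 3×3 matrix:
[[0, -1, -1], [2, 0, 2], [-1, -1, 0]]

Expansion along first row:
det = 0·det([[0,2],[-1,0]]) - -1·det([[2,2],[-1,0]]) + -1·det([[2,0],[-1,-1]])
    = 0·(0·0 - 2·-1) - -1·(2·0 - 2·-1) + -1·(2·-1 - 0·-1)
    = 0·2 - -1·2 + -1·-2
    = 0 + 2 + 2 = 4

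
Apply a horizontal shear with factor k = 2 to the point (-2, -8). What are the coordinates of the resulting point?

Shear matrix for horizontal shear with factor k = 2:
[[1, 2], [0, 1]]
Result: (-2, -8) → (-18, -8)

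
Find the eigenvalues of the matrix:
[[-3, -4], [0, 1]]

Characteristic equation: det(A - λI) = 0
λ² - (trace)λ + (det) = 0
trace = -3 + 1 = -2, det = (-3)(1) - (-4)(0) = -3
λ² - (-2)λ + (-3) = 0
λ = (-2 ± √((-2)² - 4·(-3))) / 2 = (-2 ± √16) / 2
Solving: λ = -3, 1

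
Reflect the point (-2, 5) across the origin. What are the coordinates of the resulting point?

Reflection across origin: (-2, 5) → (2, -5)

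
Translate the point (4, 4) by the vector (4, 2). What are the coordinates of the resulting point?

Translation by (4, 2) (homogeneous matrix [[1, 0, 4], [0, 1, 2], [0, 0, 1]]):
x' = 4 + 4 = 8
y' = 4 + 2 = 6
Result: (8, 6)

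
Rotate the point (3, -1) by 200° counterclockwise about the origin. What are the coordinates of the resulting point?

Rotation matrix for 200°: [[cos 200°, -sin 200°], [sin 200°, cos 200°]] ≈ [[-0.939693, 0.342020], [-0.342020, -0.939693]]
[[-0.939693, 0.342020], [-0.342020, -0.939693]] × [3, -1]ᵀ ≈ [-3.1611, -0.0864]ᵀ
Result: (-3.1611, -0.0864)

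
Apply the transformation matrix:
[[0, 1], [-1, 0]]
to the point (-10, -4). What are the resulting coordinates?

Matrix multiplication:
[[0, 1], [-1, 0]] × [-10, -4]ᵀ
= [(0)(-10) + (1)(-4), (-1)(-10) + (0)(-4)]ᵀ
= [-4, 10]ᵀ
Result: (-4, 10)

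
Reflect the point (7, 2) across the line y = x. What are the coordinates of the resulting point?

Reflection across line y = x: (7, 2) → (2, 7)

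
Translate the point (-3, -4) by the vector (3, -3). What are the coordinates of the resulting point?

Translation by (3, -3) (homogeneous matrix [[1, 0, 3], [0, 1, -3], [0, 0, 1]]):
x' = -3 + 3 = 0
y' = -4 + -3 = -7
Result: (0, -7)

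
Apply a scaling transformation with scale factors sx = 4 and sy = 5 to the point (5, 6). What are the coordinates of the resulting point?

Scaling matrix:
[[4, 0], [0, 5]]
Result: (5 × 4, 6 × 5) = (20, 30)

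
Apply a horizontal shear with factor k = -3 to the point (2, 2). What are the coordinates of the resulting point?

Shear matrix for horizontal shear with factor k = -3:
[[1, -3], [0, 1]]
Result: (2, 2) → (-4, 2)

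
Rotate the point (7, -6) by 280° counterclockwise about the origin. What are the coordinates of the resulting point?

Rotation matrix for 280°: [[cos 280°, -sin 280°], [sin 280°, cos 280°]] ≈ [[0.173648, 0.984808], [-0.984808, 0.173648]]
[[0.173648, 0.984808], [-0.984808, 0.173648]] × [7, -6]ᵀ ≈ [-4.6933, -7.9355]ᵀ
Result: (-4.6933, -7.9355)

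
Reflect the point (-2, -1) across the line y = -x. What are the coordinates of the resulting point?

Reflection across line y = -x: (-2, -1) → (1, 2)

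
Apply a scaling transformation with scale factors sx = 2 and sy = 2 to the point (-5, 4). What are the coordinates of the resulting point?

Scaling matrix:
[[2, 0], [0, 2]]
Result: (-5 × 2, 4 × 2) = (-10, 8)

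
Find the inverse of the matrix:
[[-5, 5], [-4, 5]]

For [[a,b],[c,d]], inverse = (1/det)·[[d,-b],[-c,a]]
det = (-5)(5) - (5)(-4) = -25 - -20 = -5
Inverse = (1/-5)·[[5, -5], [4, -5]]
= [[-1, 1], [-4/5, 1]]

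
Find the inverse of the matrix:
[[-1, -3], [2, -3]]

For [[a,b],[c,d]], inverse = (1/det)·[[d,-b],[-c,a]]
det = (-1)(-3) - (-3)(2) = 3 - -6 = 9
Inverse = (1/9)·[[-3, 3], [-2, -1]]
= [[-1/3, 1/3], [-2/9, -1/9]]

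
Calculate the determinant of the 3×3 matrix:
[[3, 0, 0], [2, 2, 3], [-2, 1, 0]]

Expansion along first row:
det = 3·det([[2,3],[1,0]]) - 0·det([[2,3],[-2,0]]) + 0·det([[2,2],[-2,1]])
    = 3·(2·0 - 3·1) - 0·(2·0 - 3·-2) + 0·(2·1 - 2·-2)
    = 3·-3 - 0·6 + 0·6
    = -9 + 0 + 0 = -9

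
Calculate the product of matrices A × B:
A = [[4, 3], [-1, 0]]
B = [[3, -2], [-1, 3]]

Matrix multiplication:
C[0][0] = 4×3 + 3×-1 = 9
C[0][1] = 4×-2 + 3×3 = 1
C[1][0] = -1×3 + 0×-1 = -3
C[1][1] = -1×-2 + 0×3 = 2
Result: [[9, 1], [-3, 2]]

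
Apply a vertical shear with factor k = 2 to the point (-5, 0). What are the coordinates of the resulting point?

Shear matrix for vertical shear with factor k = 2:
[[1, 0], [2, 1]]
Result: (-5, 0) → (-5, -10)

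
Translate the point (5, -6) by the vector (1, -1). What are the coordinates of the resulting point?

Translation by (1, -1) (homogeneous matrix [[1, 0, 1], [0, 1, -1], [0, 0, 1]]):
x' = 5 + 1 = 6
y' = -6 + -1 = -7
Result: (6, -7)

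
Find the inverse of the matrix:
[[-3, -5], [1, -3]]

For [[a,b],[c,d]], inverse = (1/det)·[[d,-b],[-c,a]]
det = (-3)(-3) - (-5)(1) = 9 - -5 = 14
Inverse = (1/14)·[[-3, 5], [-1, -3]]
= [[-3/14, 5/14], [-1/14, -3/14]]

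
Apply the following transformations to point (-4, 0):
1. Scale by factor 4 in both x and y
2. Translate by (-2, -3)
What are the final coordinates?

Step 1: Scale (-4, 0) by 4 → (-16, 0)
Step 2: Translate by (-2, -3) → (-18, -3)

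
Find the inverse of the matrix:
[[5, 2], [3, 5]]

For [[a,b],[c,d]], inverse = (1/det)·[[d,-b],[-c,a]]
det = (5)(5) - (2)(3) = 25 - 6 = 19
Inverse = (1/19)·[[5, -2], [-3, 5]]
= [[5/19, -2/19], [-3/19, 5/19]]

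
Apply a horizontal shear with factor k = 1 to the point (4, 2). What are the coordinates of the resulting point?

Shear matrix for horizontal shear with factor k = 1:
[[1, 1], [0, 1]]
Result: (4, 2) → (6, 2)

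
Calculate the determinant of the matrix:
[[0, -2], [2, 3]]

For a 2×2 matrix [[a, b], [c, d]], det = ad - bc
det = (0)(3) - (-2)(2) = 0 - -4 = 4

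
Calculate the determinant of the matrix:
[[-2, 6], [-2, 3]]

For a 2×2 matrix [[a, b], [c, d]], det = ad - bc
det = (-2)(3) - (6)(-2) = -6 - -12 = 6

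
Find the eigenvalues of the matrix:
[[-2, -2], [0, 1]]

Characteristic equation: det(A - λI) = 0
λ² - (trace)λ + (det) = 0
trace = -2 + 1 = -1, det = (-2)(1) - (-2)(0) = -2
λ² - (-1)λ + (-2) = 0
λ = (-1 ± √((-1)² - 4·(-2))) / 2 = (-1 ± √9) / 2
Solving: λ = -2, 1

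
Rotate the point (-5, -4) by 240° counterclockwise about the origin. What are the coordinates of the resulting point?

Rotation matrix for 240°: [[cos 240°, -sin 240°], [sin 240°, cos 240°]] ≈ [[-0.500000, 0.866025], [-0.866025, -0.500000]]
[[-0.500000, 0.866025], [-0.866025, -0.500000]] × [-5, -4]ᵀ ≈ [-0.9641, 6.3301]ᵀ
Result: (-0.9641, 6.3301)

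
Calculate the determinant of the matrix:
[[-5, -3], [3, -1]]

For a 2×2 matrix [[a, b], [c, d]], det = ad - bc
det = (-5)(-1) - (-3)(3) = 5 - -9 = 14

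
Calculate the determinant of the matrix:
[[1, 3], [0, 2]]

For a 2×2 matrix [[a, b], [c, d]], det = ad - bc
det = (1)(2) - (3)(0) = 2 - 0 = 2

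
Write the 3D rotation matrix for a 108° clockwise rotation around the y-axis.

Rotation matrix for clockwise 108° around y-axis:
A clockwise rotation by 108° is a counterclockwise rotation by -108°.
cos(-108°) = -0.3090, sin(-108°) = -0.9511
Result: [[-0.3090, 0, -0.9511], [0, 1, 0], [0.9511, 0, -0.3090]]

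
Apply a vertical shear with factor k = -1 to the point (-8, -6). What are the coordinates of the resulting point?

Shear matrix for vertical shear with factor k = -1:
[[1, 0], [-1, 1]]
Result: (-8, -6) → (-8, 2)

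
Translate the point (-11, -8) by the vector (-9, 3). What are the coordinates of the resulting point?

Translation by (-9, 3) (homogeneous matrix [[1, 0, -9], [0, 1, 3], [0, 0, 1]]):
x' = -11 + -9 = -20
y' = -8 + 3 = -5
Result: (-20, -5)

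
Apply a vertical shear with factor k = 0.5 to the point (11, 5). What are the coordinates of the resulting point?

Shear matrix for vertical shear with factor k = 0.5:
[[1, 0], [0.50, 1]]
Result: (11, 5) → (11, 10.5)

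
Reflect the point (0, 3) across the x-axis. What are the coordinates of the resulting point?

Reflection across x-axis: (0, 3) → (0, -3)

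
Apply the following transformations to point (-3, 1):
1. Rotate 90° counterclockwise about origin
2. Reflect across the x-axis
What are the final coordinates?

Step 1: Rotate 90° → (-1, -3)
Step 2: Reflect across x-axis → (-1, 3)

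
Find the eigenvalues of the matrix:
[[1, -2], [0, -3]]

Characteristic equation: det(A - λI) = 0
λ² - (trace)λ + (det) = 0
trace = 1 + -3 = -2, det = (1)(-3) - (-2)(0) = -3
λ² - (-2)λ + (-3) = 0
λ = (-2 ± √((-2)² - 4·(-3))) / 2 = (-2 ± √16) / 2
Solving: λ = -3, 1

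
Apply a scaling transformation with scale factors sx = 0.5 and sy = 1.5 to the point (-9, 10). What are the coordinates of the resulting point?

Scaling matrix:
[[0.50, 0], [0, 1.50]]
Result: (-9 × 0.5, 10 × 1.5) = (-4.5, 15)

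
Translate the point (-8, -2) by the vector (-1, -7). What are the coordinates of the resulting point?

Translation by (-1, -7) (homogeneous matrix [[1, 0, -1], [0, 1, -7], [0, 0, 1]]):
x' = -8 + -1 = -9
y' = -2 + -7 = -9
Result: (-9, -9)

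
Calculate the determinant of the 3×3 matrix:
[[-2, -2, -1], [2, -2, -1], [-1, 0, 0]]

Expansion along first row:
det = -2·det([[-2,-1],[0,0]]) - -2·det([[2,-1],[-1,0]]) + -1·det([[2,-2],[-1,0]])
    = -2·(-2·0 - -1·0) - -2·(2·0 - -1·-1) + -1·(2·0 - -2·-1)
    = -2·0 - -2·-1 + -1·-2
    = 0 + -2 + 2 = 0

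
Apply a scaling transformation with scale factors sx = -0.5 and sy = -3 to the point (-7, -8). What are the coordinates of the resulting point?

Scaling matrix:
[[-0.50, 0], [0, -3]]
Result: (-7 × -0.5, -8 × -3) = (3.5, 24)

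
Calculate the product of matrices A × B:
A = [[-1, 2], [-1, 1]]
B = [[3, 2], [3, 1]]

Matrix multiplication:
C[0][0] = -1×3 + 2×3 = 3
C[0][1] = -1×2 + 2×1 = 0
C[1][0] = -1×3 + 1×3 = 0
C[1][1] = -1×2 + 1×1 = -1
Result: [[3, 0], [0, -1]]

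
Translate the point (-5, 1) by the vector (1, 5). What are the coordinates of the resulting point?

Translation by (1, 5) (homogeneous matrix [[1, 0, 1], [0, 1, 5], [0, 0, 1]]):
x' = -5 + 1 = -4
y' = 1 + 5 = 6
Result: (-4, 6)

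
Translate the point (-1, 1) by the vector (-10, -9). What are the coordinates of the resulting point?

Translation by (-10, -9) (homogeneous matrix [[1, 0, -10], [0, 1, -9], [0, 0, 1]]):
x' = -1 + -10 = -11
y' = 1 + -9 = -8
Result: (-11, -8)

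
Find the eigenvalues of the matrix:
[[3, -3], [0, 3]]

Characteristic equation: det(A - λI) = 0
λ² - (trace)λ + (det) = 0
trace = 3 + 3 = 6, det = (3)(3) - (-3)(0) = 9
λ² - (6)λ + (9) = 0
λ = (6 ± √((6)² - 4·(9))) / 2 = (6 ± √0) / 2
Solving: λ = 3, 3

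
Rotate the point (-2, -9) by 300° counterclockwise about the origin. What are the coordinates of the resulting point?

Rotation matrix for 300°: [[cos 300°, -sin 300°], [sin 300°, cos 300°]] ≈ [[0.500000, 0.866025], [-0.866025, 0.500000]]
[[0.500000, 0.866025], [-0.866025, 0.500000]] × [-2, -9]ᵀ ≈ [-8.7942, -2.7679]ᵀ
Result: (-8.7942, -2.7679)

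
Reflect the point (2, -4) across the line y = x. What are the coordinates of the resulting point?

Reflection across line y = x: (2, -4) → (-4, 2)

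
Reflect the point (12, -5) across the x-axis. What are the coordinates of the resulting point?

Reflection across x-axis: (12, -5) → (12, 5)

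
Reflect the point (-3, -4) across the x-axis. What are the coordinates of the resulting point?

Reflection across x-axis: (-3, -4) → (-3, 4)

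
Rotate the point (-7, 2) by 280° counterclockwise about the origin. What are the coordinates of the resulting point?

Rotation matrix for 280°: [[cos 280°, -sin 280°], [sin 280°, cos 280°]] ≈ [[0.173648, 0.984808], [-0.984808, 0.173648]]
[[0.173648, 0.984808], [-0.984808, 0.173648]] × [-7, 2]ᵀ ≈ [0.7541, 7.2410]ᵀ
Result: (0.7541, 7.2410)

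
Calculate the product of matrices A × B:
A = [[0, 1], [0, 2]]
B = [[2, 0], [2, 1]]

Matrix multiplication:
C[0][0] = 0×2 + 1×2 = 2
C[0][1] = 0×0 + 1×1 = 1
C[1][0] = 0×2 + 2×2 = 4
C[1][1] = 0×0 + 2×1 = 2
Result: [[2, 1], [4, 2]]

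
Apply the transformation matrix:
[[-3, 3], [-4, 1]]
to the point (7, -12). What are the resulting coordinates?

Matrix multiplication:
[[-3, 3], [-4, 1]] × [7, -12]ᵀ
= [(-3)(7) + (3)(-12), (-4)(7) + (1)(-12)]ᵀ
= [-57, -40]ᵀ
Result: (-57, -40)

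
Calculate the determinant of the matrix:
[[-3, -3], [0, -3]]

For a 2×2 matrix [[a, b], [c, d]], det = ad - bc
det = (-3)(-3) - (-3)(0) = 9 - 0 = 9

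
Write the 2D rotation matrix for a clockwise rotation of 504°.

Rotation matrix formula: [[cos θ, -sin θ], [sin θ, cos θ]]
A clockwise rotation by 504° is equivalent to a counterclockwise rotation by -504°.
For θ = -504°:
cos(-504°) = -0.8090
sin(-504°) = -0.5878
Result: [[-0.8090, 0.5878], [-0.5878, -0.8090]]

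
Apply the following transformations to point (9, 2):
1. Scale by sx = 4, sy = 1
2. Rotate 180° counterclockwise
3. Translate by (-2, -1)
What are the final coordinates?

Step 1: Scale → (36, 2)
Step 2: Rotate 180° → (-36, -2)
Step 3: Translate → (-38, -3)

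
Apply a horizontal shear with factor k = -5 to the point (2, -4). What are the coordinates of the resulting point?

Shear matrix for horizontal shear with factor k = -5:
[[1, -5], [0, 1]]
Result: (2, -4) → (22, -4)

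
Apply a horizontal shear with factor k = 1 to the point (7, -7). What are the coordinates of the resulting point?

Shear matrix for horizontal shear with factor k = 1:
[[1, 1], [0, 1]]
Result: (7, -7) → (0, -7)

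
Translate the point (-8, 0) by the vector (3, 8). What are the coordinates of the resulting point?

Translation by (3, 8) (homogeneous matrix [[1, 0, 3], [0, 1, 8], [0, 0, 1]]):
x' = -8 + 3 = -5
y' = 0 + 8 = 8
Result: (-5, 8)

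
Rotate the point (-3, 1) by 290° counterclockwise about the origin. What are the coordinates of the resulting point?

Rotation matrix for 290°: [[cos 290°, -sin 290°], [sin 290°, cos 290°]] ≈ [[0.342020, 0.939693], [-0.939693, 0.342020]]
[[0.342020, 0.939693], [-0.939693, 0.342020]] × [-3, 1]ᵀ ≈ [-0.0864, 3.1611]ᵀ
Result: (-0.0864, 3.1611)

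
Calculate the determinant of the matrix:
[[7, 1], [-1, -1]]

For a 2×2 matrix [[a, b], [c, d]], det = ad - bc
det = (7)(-1) - (1)(-1) = -7 - -1 = -6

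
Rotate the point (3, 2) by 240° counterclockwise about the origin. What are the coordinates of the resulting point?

Rotation matrix for 240°: [[cos 240°, -sin 240°], [sin 240°, cos 240°]] ≈ [[-0.500000, 0.866025], [-0.866025, -0.500000]]
[[-0.500000, 0.866025], [-0.866025, -0.500000]] × [3, 2]ᵀ ≈ [0.2321, -3.5981]ᵀ
Result: (0.2321, -3.5981)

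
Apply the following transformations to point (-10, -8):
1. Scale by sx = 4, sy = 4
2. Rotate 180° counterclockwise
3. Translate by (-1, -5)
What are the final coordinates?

Step 1: Scale → (-40, -32)
Step 2: Rotate 180° → (40, 32)
Step 3: Translate → (39, 27)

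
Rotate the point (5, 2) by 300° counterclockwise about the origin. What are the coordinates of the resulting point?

Rotation matrix for 300°: [[cos 300°, -sin 300°], [sin 300°, cos 300°]] ≈ [[0.500000, 0.866025], [-0.866025, 0.500000]]
[[0.500000, 0.866025], [-0.866025, 0.500000]] × [5, 2]ᵀ ≈ [4.2321, -3.3301]ᵀ
Result: (4.2321, -3.3301)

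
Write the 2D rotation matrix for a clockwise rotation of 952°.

Rotation matrix formula: [[cos θ, -sin θ], [sin θ, cos θ]]
A clockwise rotation by 952° is equivalent to a counterclockwise rotation by -952°.
For θ = -952°:
cos(-952°) = -0.6157
sin(-952°) = 0.7880
Result: [[-0.6157, -0.7880], [0.7880, -0.6157]]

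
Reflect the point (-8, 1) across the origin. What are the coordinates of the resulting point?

Reflection across origin: (-8, 1) → (8, -1)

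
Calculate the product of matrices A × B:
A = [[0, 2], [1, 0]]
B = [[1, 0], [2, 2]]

Matrix multiplication:
C[0][0] = 0×1 + 2×2 = 4
C[0][1] = 0×0 + 2×2 = 4
C[1][0] = 1×1 + 0×2 = 1
C[1][1] = 1×0 + 0×2 = 0
Result: [[4, 4], [1, 0]]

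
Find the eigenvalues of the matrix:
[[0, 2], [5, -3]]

Characteristic equation: det(A - λI) = 0
λ² - (trace)λ + (det) = 0
trace = 0 + -3 = -3, det = (0)(-3) - (2)(5) = -10
λ² - (-3)λ + (-10) = 0
λ = (-3 ± √((-3)² - 4·(-10))) / 2 = (-3 ± √49) / 2
Solving: λ = -5, 2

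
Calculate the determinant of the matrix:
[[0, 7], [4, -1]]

For a 2×2 matrix [[a, b], [c, d]], det = ad - bc
det = (0)(-1) - (7)(4) = 0 - 28 = -28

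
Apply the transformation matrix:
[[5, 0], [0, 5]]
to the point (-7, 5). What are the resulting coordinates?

Matrix multiplication:
[[5, 0], [0, 5]] × [-7, 5]ᵀ
= [(5)(-7) + (0)(5), (0)(-7) + (5)(5)]ᵀ
= [-35, 25]ᵀ
Result: (-35, 25)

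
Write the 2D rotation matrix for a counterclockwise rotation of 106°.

Rotation matrix formula: [[cos θ, -sin θ], [sin θ, cos θ]]
For θ = 106°:
cos(106°) = -0.2756
sin(106°) = 0.9613
Result: [[-0.2756, -0.9613], [0.9613, -0.2756]]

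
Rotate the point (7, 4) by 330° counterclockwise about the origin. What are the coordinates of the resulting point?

Rotation matrix for 330°: [[cos 330°, -sin 330°], [sin 330°, cos 330°]] ≈ [[0.866025, 0.500000], [-0.500000, 0.866025]]
[[0.866025, 0.500000], [-0.500000, 0.866025]] × [7, 4]ᵀ ≈ [8.0622, -0.0359]ᵀ
Result: (8.0622, -0.0359)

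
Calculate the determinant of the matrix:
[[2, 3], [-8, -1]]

For a 2×2 matrix [[a, b], [c, d]], det = ad - bc
det = (2)(-1) - (3)(-8) = -2 - -24 = 22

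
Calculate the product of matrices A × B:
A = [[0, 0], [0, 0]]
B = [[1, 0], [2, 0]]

Matrix multiplication:
C[0][0] = 0×1 + 0×2 = 0
C[0][1] = 0×0 + 0×0 = 0
C[1][0] = 0×1 + 0×2 = 0
C[1][1] = 0×0 + 0×0 = 0
Result: [[0, 0], [0, 0]]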